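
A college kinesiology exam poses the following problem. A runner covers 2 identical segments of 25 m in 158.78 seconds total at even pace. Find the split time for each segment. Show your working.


Split time = total_time / n_laps = 158.78 / 2
Split time = 79.39 s per lap

79.39 s


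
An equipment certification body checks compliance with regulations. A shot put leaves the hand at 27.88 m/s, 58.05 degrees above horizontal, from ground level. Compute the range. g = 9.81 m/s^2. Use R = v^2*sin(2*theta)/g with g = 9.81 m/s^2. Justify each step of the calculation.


R = v^2 * sin(2*theta) / g
Convert angle to radians: theta = 58.05 deg = 1.0132 rad
sin(2*theta) = sin(2.0263) = 0.898
R = 27.88^2 * 0.898 / 9.81
R = 777.2944 * 0.898 / 9.81 = 71.1551 m

71.1551 m


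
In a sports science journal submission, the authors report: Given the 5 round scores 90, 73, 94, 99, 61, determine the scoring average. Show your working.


Average = sum / n
Sum = 417
Average = 417 / 5 = 83.4

83.4


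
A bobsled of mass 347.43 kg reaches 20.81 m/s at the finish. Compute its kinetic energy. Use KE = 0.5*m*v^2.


KE = 0.5 * m * v^2
KE = 0.5 * 347.43 * 20.81^2
KE = 0.5 * 347.43 * 433.0561 = 75228.3404 J

75228.3404 J


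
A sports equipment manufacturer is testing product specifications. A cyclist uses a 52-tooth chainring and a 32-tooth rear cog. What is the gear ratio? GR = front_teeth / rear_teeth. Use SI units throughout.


GR = front_teeth / rear_teeth
GR = 52 / 32
GR = 1.625

1.625


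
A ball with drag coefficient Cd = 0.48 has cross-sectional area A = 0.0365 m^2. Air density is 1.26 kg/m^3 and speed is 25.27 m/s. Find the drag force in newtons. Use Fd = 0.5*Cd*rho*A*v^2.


Fd = 0.5 * Cd * rho * A * v^2
Fd = 0.5 * 0.48 * 1.26 * 0.0365 * 25.27^2
v^2 = 638.5729
Fd = 0.5 * 0.48 * 1.26 * 0.0365 * 638.5729 = 7.0483 N

7.0483 N


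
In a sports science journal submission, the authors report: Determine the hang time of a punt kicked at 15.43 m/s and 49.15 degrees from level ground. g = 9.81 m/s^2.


T = 2*v*sin(theta)/g
sin(theta) = sin(49.15 deg) = 0.7564
T = 2*15.43*0.7564 / 9.81
T = 23.3433 / 9.81 = 2.3795 s

2.3795 s


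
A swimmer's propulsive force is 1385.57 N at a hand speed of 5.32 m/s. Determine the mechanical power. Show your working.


P = F * v
P = 1385.57 * 5.32
P = 7371.2324 W

7371.2324 W


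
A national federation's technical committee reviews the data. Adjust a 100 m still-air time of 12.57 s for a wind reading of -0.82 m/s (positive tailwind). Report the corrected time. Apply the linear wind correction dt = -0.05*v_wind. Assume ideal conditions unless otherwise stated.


dt = -0.05 * v_wind = -0.05 * -0.82 = 0.041 s
t_corrected = t_still + dt = 12.57 + (0.041)
t_corrected = 12.611 s

12.611 s


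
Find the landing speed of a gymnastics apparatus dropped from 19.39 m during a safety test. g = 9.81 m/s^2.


v = sqrt(2 * g * h)
v = sqrt(2 * 9.81 * 19.39)
v = sqrt(380.4318) = 19.5047 m/s

19.5047 m/s


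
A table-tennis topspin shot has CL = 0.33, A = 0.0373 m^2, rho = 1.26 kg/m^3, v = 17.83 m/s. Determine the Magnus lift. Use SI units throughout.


FM = 0.5 * CL * rho * A * v^2
FM = 0.5 * 0.33 * 1.26 * 0.0373 * 17.83^2
v^2 = 317.9089
FM = 0.5 * 0.33 * 1.26 * 0.0373 * 317.9089 = 2.4653 N

2.4653 N


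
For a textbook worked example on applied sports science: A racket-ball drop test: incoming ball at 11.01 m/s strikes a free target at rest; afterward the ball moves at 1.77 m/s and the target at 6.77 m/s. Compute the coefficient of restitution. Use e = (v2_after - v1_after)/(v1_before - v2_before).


e = (v2_after - v1_after) / (v1_before - v2_before)
Numerator = 6.77 - 1.77 = 5
Denominator = 11.01 - 0 = 11.01
e = 5 / 11.01 = 0.4541

0.4541


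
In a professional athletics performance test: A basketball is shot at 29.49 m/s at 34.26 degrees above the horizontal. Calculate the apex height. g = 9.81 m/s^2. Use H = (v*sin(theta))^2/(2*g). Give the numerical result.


H = (v*sin(theta))^2 / (2*g)
vy = v*sin(theta) = 29.49 * sin(34.26 deg) = 16.6014 m/s
H = vy^2 / (2*g) = 275.6055 / (2*9.81)
H = 275.6055 / 19.62 = 14.0472 m

14.0472 m


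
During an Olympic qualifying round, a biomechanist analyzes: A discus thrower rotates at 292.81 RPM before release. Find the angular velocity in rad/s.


omega = RPM * 2 * pi / 60
omega = 292.81 * 2 * 3.14159 / 60
omega = 1839.7795 / 60 = 30.663 rad/s

30.663 rad/s


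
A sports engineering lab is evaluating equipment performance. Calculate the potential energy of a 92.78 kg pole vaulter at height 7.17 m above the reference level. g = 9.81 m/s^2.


PE = m * g * h
PE = 92.78 * 9.81 * 7.17
PE = 910.1718 * 7.17 = 6525.9318 J

6525.9318 J


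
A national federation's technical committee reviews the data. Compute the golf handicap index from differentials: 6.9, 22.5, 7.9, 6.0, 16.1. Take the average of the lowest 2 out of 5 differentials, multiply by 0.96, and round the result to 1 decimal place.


All differentials: 6.9, 22.5, 7.9, 6.0, 16.1
Sorted: 6.0, 6.9, 7.9, 16.1, 22.5
Best 2: 6.0, 6.9
Average of best = 12.9 / 2 = 6.45
Raw index = 6.45 * 0.96 = 6.192
Handicap index = round(6.192, 1) = 6.2

6.2


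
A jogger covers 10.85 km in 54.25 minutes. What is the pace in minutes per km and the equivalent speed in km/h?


Pace = time / distance = 54.25 min / 10.85 km = 5 min/km
Speed = distance / time_in_hours = 10.85 / 0.9042 hr
Speed = 12 km/h

5 min/km, 12 km/h


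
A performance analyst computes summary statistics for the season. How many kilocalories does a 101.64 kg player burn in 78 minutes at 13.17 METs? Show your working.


kcal = MET * mass * time_hr
Convert time: 78 min = 1.3 hr
kcal = 13.17 * 101.64 * 1.3
kcal = 1740.1784 kcal

1740.1784 kcal


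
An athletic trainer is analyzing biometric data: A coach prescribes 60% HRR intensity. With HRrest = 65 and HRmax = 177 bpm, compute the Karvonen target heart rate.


Target = HRrest + pct*(HRmax - HRrest)
Heart rate reserve = HRmax - HRrest = 177 - 65 = 112 bpm
Fraction = 60% = 0.6
Target = 65 + 0.6 * 112
Target = 65 + 67.2 = 132.2 bpm

132.2 bpm


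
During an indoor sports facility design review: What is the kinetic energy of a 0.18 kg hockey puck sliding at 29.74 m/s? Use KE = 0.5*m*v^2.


KE = 0.5 * m * v^2
KE = 0.5 * 0.18 * 29.74^2
KE = 0.5 * 0.18 * 884.4676 = 79.6021 J

79.6021 J


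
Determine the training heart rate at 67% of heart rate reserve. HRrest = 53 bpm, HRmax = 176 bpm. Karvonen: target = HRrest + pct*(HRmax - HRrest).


Target = HRrest + pct*(HRmax - HRrest)
Heart rate reserve = HRmax - HRrest = 176 - 53 = 123 bpm
Fraction = 67% = 0.67
Target = 53 + 0.67 * 123
Target = 53 + 82.41 = 135.41 bpm

135.41 bpm


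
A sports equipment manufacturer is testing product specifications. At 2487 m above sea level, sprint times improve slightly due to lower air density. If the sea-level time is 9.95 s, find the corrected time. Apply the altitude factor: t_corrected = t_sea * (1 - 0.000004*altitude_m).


Correction factor = 1 - 0.000004 * 2487 = 0.990052
t_corrected = t_sea * factor = 9.95 * 0.990052
t_corrected = 9.851 s

9.851 s


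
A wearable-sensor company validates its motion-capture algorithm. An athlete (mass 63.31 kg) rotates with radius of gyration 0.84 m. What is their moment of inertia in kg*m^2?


I = m * k^2
I = 63.31 * 0.84^2
I = 63.31 * 0.7056 = 44.6715 kg*m^2

44.6715 kg*m^2


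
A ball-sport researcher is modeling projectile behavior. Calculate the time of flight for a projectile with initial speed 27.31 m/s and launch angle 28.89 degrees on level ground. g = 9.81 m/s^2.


T = 2*v*sin(theta)/g
sin(theta) = sin(28.89 deg) = 0.4831
T = 2*27.31*0.4831 / 9.81
T = 26.3885 / 9.81 = 2.69 s

2.69 s


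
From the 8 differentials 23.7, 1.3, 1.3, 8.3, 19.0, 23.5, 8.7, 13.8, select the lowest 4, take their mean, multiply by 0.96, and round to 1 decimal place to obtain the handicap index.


All differentials: 23.7, 1.3, 1.3, 8.3, 19.0, 23.5, 8.7, 13.8
Sorted: 1.3, 1.3, 8.3, 8.7, 13.8, 19.0, 23.5, 23.7
Best 4: 1.3, 1.3, 8.3, 8.7
Average of best = 19.6 / 4 = 4.9
Raw index = 4.9 * 0.96 = 4.704
Handicap index = round(4.704, 1) = 4.7

4.7


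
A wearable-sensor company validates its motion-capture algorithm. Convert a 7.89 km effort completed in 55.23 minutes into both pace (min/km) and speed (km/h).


Pace = time / distance = 55.23 min / 7.89 km = 7 min/km
Speed = distance / time_in_hours = 7.89 / 0.9205 hr
Speed = 8.5714 km/h

7 min/km, 8.5714 km/h


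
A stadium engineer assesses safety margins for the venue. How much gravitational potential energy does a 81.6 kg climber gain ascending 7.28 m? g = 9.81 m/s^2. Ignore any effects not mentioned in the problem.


PE = m * g * h
PE = 81.6 * 9.81 * 7.28
PE = 800.496 * 7.28 = 5827.6109 J

5827.6109 J


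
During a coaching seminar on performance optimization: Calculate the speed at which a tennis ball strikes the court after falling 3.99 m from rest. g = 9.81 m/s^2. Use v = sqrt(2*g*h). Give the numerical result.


v = sqrt(2 * g * h)
v = sqrt(2 * 9.81 * 3.99)
v = sqrt(78.2838) = 8.8478 m/s

8.8478 m/s


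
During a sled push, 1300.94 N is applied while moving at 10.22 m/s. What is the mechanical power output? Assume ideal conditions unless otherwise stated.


P = F * v
P = 1300.94 * 10.22
P = 13295.6068 W

13295.6068 W


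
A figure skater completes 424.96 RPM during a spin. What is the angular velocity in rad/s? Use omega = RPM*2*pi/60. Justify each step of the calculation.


omega = RPM * 2 * pi / 60
omega = 424.96 * 2 * 3.14159 / 60
omega = 2670.1024 / 60 = 44.5017 rad/s

44.5017 rad/s


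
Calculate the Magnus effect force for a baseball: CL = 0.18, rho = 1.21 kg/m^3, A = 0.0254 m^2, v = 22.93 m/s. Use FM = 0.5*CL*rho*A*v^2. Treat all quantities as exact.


FM = 0.5 * CL * rho * A * v^2
FM = 0.5 * 0.18 * 1.21 * 0.0254 * 22.93^2
v^2 = 525.7849
FM = 0.5 * 0.18 * 1.21 * 0.0254 * 525.7849 = 1.4544 N

1.4544 N


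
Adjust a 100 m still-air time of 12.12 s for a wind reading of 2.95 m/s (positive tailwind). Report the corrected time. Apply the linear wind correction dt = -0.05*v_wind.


dt = -0.05 * v_wind = -0.05 * 2.95 = -0.1475 s
t_corrected = t_still + dt = 12.12 + (-0.1475)
t_corrected = 11.9725 s

11.9725 s


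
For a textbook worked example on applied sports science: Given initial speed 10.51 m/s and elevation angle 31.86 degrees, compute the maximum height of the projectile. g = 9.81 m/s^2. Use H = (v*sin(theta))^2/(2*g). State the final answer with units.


H = (v*sin(theta))^2 / (2*g)
vy = v*sin(theta) = 10.51 * sin(31.86 deg) = 5.5477 m/s
H = vy^2 / (2*g) = 30.7765 / (2*9.81)
H = 30.7765 / 19.62 = 1.5686 m

1.5686 m


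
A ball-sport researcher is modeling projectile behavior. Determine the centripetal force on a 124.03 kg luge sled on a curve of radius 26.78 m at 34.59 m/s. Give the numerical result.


Fc = m * v^2 / r
v^2 = 34.59^2 = 1196.4681
Fc = 124.03 * 1196.4681 / 26.78
Fc = 148397.9384 / 26.78 = 5541.3719 N

5541.3719 N


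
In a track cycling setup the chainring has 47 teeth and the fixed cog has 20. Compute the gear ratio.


GR = front_teeth / rear_teeth
GR = 47 / 20
GR = 2.35

2.35


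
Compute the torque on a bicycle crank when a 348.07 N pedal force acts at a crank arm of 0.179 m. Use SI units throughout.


tau = F * d
tau = 348.07 * 0.179
tau = 62.3045 N*m

62.3045 N*m


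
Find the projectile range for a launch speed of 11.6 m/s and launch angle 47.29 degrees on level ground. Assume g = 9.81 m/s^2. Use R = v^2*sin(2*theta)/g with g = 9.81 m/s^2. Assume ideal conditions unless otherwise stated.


R = v^2 * sin(2*theta) / g
Convert angle to radians: theta = 47.29 deg = 0.8254 rad
sin(2*theta) = sin(1.6507) = 0.9968
R = 11.6^2 * 0.9968 / 9.81
R = 134.56 * 0.9968 / 9.81 = 13.6728 m

13.6728 m


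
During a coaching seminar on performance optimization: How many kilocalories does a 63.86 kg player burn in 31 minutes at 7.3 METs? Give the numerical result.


kcal = MET * mass * time_hr
Convert time: 31 min = 0.5167 hr
kcal = 7.3 * 63.86 * 0.5167
kcal = 240.8586 kcal

240.8586 kcal


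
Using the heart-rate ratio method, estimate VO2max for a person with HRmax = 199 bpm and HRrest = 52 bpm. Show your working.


VO2max = 15.3 * HRmax / HRrest
VO2max = 15.3 * 199 / 52
VO2max = 3044.7 / 52 = 58.5519 mL/kg/min

58.5519 mL/kg/min


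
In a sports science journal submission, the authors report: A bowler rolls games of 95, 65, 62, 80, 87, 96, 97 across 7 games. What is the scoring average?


Average = sum / n
Sum = 582
Average = 582 / 7 = 83.1429

83.1429


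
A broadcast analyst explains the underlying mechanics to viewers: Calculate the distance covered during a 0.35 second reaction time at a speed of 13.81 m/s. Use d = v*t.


d = v * t
d = 13.81 * 0.35
d = 4.8335 m

4.8335 m


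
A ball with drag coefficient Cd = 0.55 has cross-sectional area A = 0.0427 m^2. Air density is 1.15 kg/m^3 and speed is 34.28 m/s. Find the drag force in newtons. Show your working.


Fd = 0.5 * Cd * rho * A * v^2
Fd = 0.5 * 0.55 * 1.15 * 0.0427 * 34.28^2
v^2 = 1175.1184
Fd = 0.5 * 0.55 * 1.15 * 0.0427 * 1175.1184 = 15.8687 N

15.8687 N


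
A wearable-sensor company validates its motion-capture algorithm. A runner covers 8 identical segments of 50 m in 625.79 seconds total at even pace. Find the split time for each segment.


Split time = total_time / n_laps = 625.79 / 8
Split time = 78.2237 s per lap

78.2237 s


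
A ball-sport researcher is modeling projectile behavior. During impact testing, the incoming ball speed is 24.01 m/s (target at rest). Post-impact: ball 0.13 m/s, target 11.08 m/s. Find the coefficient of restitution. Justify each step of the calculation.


e = (v2_after - v1_after) / (v1_before - v2_before)
Numerator = 11.08 - 0.13 = 10.95
Denominator = 24.01 - 0 = 24.01
e = 10.95 / 24.01 = 0.4561

0.4561


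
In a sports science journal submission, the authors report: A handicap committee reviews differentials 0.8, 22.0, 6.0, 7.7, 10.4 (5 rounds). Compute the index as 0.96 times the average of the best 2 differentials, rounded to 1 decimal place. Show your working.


All differentials: 0.8, 22.0, 6.0, 7.7, 10.4
Sorted: 0.8, 6.0, 7.7, 10.4, 22.0
Best 2: 0.8, 6.0
Average of best = 6.8 / 2 = 3.4
Raw index = 3.4 * 0.96 = 3.264
Handicap index = round(3.264, 1) = 3.3

3.3


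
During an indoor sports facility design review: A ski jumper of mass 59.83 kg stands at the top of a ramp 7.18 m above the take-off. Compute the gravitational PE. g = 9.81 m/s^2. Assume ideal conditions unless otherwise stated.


PE = m * g * h
PE = 59.83 * 9.81 * 7.18
PE = 586.9323 * 7.18 = 4214.1739 J

4214.1739 J


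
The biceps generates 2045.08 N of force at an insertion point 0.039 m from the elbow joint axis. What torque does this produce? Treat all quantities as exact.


tau = F * d
tau = 2045.08 * 0.039
tau = 79.7581 N*m

79.7581 N*m


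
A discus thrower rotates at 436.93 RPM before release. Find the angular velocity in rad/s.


omega = RPM * 2 * pi / 60
omega = 436.93 * 2 * 3.14159 / 60
omega = 2745.3122 / 60 = 45.7552 rad/s

45.7552 rad/s


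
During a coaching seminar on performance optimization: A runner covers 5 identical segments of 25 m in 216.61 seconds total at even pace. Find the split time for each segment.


Split time = total_time / n_laps = 216.61 / 5
Split time = 43.322 s per lap

43.322 s


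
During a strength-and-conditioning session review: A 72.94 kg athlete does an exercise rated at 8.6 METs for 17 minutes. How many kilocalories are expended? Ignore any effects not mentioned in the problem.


kcal = MET * mass * time_hr
Convert time: 17 min = 0.2833 hr
kcal = 8.6 * 72.94 * 0.2833
kcal = 177.7305 kcal

177.7305 kcal


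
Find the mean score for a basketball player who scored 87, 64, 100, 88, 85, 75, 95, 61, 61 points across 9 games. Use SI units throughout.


Average = sum / n
Sum = 716
Average = 716 / 9 = 79.5556

79.5556


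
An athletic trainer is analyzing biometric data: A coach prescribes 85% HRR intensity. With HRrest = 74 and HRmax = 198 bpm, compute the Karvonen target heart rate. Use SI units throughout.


Target = HRrest + pct*(HRmax - HRrest)
Heart rate reserve = HRmax - HRrest = 198 - 74 = 124 bpm
Fraction = 85% = 0.85
Target = 74 + 0.85 * 124
Target = 74 + 105.4 = 179.4 bpm

179.4 bpm


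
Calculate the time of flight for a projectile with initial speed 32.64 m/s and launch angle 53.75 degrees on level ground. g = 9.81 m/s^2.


T = 2*v*sin(theta)/g
sin(theta) = sin(53.75 deg) = 0.8064
T = 2*32.64*0.8064 / 9.81
T = 52.6447 / 9.81 = 5.3664 s

5.3664 s


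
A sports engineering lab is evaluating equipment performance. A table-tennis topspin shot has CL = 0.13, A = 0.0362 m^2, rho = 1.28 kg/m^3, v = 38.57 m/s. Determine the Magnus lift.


FM = 0.5 * CL * rho * A * v^2
FM = 0.5 * 0.13 * 1.28 * 0.0362 * 38.57^2
v^2 = 1487.6449
FM = 0.5 * 0.13 * 1.28 * 0.0362 * 1487.6449 = 4.4805 N

4.4805 N


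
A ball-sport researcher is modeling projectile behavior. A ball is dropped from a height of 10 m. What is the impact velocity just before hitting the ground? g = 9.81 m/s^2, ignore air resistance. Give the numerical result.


v = sqrt(2 * g * h)
v = sqrt(2 * 9.81 * 10)
v = sqrt(196.2) = 14.0071 m/s

14.0071 m/s


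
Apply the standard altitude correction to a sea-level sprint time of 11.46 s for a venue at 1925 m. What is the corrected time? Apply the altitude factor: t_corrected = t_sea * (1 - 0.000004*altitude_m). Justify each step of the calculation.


Correction factor = 1 - 0.000004 * 1925 = 0.9923
t_corrected = t_sea * factor = 11.46 * 0.9923
t_corrected = 11.3718 s

11.3718 s


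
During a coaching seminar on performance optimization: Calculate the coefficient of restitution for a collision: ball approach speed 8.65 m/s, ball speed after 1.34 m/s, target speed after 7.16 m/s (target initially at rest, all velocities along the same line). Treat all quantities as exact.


e = (v2_after - v1_after) / (v1_before - v2_before)
Numerator = 7.16 - 1.34 = 5.82
Denominator = 8.65 - 0 = 8.65
e = 5.82 / 8.65 = 0.6728

0.6728


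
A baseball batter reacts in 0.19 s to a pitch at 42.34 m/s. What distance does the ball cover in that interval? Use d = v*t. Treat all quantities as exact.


d = v * t
d = 42.34 * 0.19
d = 8.0446 m

8.0446 m


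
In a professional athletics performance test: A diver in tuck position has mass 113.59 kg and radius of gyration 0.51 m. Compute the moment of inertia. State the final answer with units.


I = m * k^2
I = 113.59 * 0.51^2
I = 113.59 * 0.2601 = 29.5448 kg*m^2

29.5448 kg*m^2


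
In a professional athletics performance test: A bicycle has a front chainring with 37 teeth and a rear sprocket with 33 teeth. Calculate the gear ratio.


GR = front_teeth / rear_teeth
GR = 37 / 33
GR = 1.1212

1.1212


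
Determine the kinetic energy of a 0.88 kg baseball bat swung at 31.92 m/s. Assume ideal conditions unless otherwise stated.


KE = 0.5 * m * v^2
KE = 0.5 * 0.88 * 31.92^2
KE = 0.5 * 0.88 * 1018.8864 = 448.31 J

448.31 J


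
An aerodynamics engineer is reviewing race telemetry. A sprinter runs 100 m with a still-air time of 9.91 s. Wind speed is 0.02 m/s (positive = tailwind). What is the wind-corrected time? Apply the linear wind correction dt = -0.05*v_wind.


dt = -0.05 * v_wind = -0.05 * 0.02 = -0.001 s
t_corrected = t_still + dt = 9.91 + (-0.001)
t_corrected = 9.909 s

9.909 s


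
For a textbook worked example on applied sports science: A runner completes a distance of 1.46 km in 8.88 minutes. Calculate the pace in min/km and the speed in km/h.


Pace = time / distance = 8.88 min / 1.46 km = 6.0822 min/km
Speed = distance / time_in_hours = 1.46 / 0.148 hr
Speed = 9.8649 km/h

6.0822 min/km, 9.8649 km/h


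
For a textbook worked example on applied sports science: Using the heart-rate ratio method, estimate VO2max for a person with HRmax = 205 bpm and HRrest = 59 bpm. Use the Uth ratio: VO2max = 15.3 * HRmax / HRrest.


VO2max = 15.3 * HRmax / HRrest
VO2max = 15.3 * 205 / 59
VO2max = 3136.5 / 59 = 53.161 mL/kg/min

53.161 mL/kg/min


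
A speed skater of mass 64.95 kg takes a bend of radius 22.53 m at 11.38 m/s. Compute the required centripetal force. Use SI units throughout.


Fc = m * v^2 / r
v^2 = 11.38^2 = 129.5044
Fc = 64.95 * 129.5044 / 22.53
Fc = 8411.3108 / 22.53 = 373.3383 N

373.3383 N


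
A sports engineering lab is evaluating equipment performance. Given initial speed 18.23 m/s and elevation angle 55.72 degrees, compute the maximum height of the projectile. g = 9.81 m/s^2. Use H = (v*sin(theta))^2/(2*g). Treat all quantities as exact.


H = (v*sin(theta))^2 / (2*g)
vy = v*sin(theta) = 18.23 * sin(55.72 deg) = 15.0634 m/s
H = vy^2 / (2*g) = 226.9047 / (2*9.81)
H = 226.9047 / 19.62 = 11.565 m

11.565 m


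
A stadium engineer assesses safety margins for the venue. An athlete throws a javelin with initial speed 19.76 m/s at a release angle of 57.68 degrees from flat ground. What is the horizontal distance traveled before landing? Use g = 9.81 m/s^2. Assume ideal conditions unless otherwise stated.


R = v^2 * sin(2*theta) / g
Convert angle to radians: theta = 57.68 deg = 1.0067 rad
sin(2*theta) = sin(2.0134) = 0.9036
R = 19.76^2 * 0.9036 / 9.81
R = 390.4576 * 0.9036 / 9.81 = 35.9665 m

35.9665 m


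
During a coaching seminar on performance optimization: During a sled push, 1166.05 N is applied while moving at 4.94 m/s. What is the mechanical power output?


P = F * v
P = 1166.05 * 4.94
P = 5760.287 W

5760.287 W


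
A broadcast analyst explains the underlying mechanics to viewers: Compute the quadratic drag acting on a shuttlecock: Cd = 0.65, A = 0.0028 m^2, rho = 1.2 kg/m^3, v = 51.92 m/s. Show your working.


Fd = 0.5 * Cd * rho * A * v^2
Fd = 0.5 * 0.65 * 1.2 * 0.0028 * 51.92^2
v^2 = 2695.6864
Fd = 0.5 * 0.65 * 1.2 * 0.0028 * 2695.6864 = 2.9437 N

2.9437 N


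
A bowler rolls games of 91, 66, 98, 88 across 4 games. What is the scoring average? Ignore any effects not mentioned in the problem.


Average = sum / n
Sum = 343
Average = 343 / 4 = 85.75

85.75


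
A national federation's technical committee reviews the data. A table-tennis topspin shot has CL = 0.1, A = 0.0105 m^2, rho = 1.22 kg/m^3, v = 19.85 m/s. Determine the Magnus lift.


FM = 0.5 * CL * rho * A * v^2
FM = 0.5 * 0.1 * 1.22 * 0.0105 * 19.85^2
v^2 = 394.0225
FM = 0.5 * 0.1 * 1.22 * 0.0105 * 394.0225 = 0.2524 N

0.2524 N


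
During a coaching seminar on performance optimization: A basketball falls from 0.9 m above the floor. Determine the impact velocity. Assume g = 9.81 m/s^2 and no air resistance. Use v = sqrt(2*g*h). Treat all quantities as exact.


v = sqrt(2 * g * h)
v = sqrt(2 * 9.81 * 0.9)
v = sqrt(17.658) = 4.2021 m/s

4.2021 m/s


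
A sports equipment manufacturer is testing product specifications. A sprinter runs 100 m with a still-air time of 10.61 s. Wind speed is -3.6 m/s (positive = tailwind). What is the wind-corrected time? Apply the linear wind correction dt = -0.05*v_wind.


dt = -0.05 * v_wind = -0.05 * -3.6 = 0.18 s
t_corrected = t_still + dt = 10.61 + (0.18)
t_corrected = 10.79 s

10.79 s


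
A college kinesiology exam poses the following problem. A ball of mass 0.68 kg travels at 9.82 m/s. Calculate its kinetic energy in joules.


KE = 0.5 * m * v^2
KE = 0.5 * 0.68 * 9.82^2
KE = 0.5 * 0.68 * 96.4324 = 32.787 J

32.787 J


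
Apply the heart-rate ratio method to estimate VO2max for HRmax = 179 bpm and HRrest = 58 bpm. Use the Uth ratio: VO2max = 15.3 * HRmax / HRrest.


VO2max = 15.3 * HRmax / HRrest
VO2max = 15.3 * 179 / 58
VO2max = 2738.7 / 58 = 47.219 mL/kg/min

47.219 mL/kg/min


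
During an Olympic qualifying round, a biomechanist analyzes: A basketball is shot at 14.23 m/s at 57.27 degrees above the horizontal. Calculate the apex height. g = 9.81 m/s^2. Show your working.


H = (v*sin(theta))^2 / (2*g)
vy = v*sin(theta) = 14.23 * sin(57.27 deg) = 11.9707 m/s
H = vy^2 / (2*g) = 143.297 / (2*9.81)
H = 143.297 / 19.62 = 7.3036 m

7.3036 m


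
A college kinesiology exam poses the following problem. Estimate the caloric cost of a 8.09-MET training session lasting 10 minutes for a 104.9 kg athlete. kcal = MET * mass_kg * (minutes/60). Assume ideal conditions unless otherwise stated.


kcal = MET * mass * time_hr
Convert time: 10 min = 0.1667 hr
kcal = 8.09 * 104.9 * 0.1667
kcal = 141.4402 kcal

141.4402 kcal


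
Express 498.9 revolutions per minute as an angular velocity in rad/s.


omega = RPM * 2 * pi / 60
omega = 498.9 * 2 * 3.14159 / 60
omega = 3134.6811 / 60 = 52.2447 rad/s

52.2447 rad/s


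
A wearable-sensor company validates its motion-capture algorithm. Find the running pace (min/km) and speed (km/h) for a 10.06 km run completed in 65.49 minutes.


Pace = time / distance = 65.49 min / 10.06 km = 6.5099 min/km
Speed = distance / time_in_hours = 10.06 / 1.0915 hr
Speed = 9.2167 km/h

6.5099 min/km, 9.2167 km/h


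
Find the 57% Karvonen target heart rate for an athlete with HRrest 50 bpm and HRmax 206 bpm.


Target = HRrest + pct*(HRmax - HRrest)
Heart rate reserve = HRmax - HRrest = 206 - 50 = 156 bpm
Fraction = 57% = 0.57
Target = 50 + 0.57 * 156
Target = 50 + 88.92 = 138.92 bpm

138.92 bpm


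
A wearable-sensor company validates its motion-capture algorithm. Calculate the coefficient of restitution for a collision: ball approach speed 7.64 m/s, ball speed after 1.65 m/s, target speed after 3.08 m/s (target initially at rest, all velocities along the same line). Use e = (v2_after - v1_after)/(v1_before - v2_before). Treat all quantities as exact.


e = (v2_after - v1_after) / (v1_before - v2_before)
Numerator = 3.08 - 1.65 = 1.43
Denominator = 7.64 - 0 = 7.64
e = 1.43 / 7.64 = 0.1872

0.1872


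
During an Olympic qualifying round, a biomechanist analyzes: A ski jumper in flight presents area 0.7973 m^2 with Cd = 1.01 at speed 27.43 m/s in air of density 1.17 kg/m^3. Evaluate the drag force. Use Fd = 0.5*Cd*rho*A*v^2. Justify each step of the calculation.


Fd = 0.5 * Cd * rho * A * v^2
Fd = 0.5 * 1.01 * 1.17 * 0.7973 * 27.43^2
v^2 = 752.4049
Fd = 0.5 * 1.01 * 1.17 * 0.7973 * 752.4049 = 354.4464 N

354.4464 N


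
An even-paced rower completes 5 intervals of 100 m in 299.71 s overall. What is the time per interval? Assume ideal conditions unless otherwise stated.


Split time = total_time / n_laps = 299.71 / 5
Split time = 59.942 s per lap

59.942 s


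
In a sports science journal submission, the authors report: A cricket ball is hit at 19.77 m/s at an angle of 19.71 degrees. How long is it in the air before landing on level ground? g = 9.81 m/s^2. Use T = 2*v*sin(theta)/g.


T = 2*v*sin(theta)/g
sin(theta) = sin(19.71 deg) = 0.3373
T = 2*19.77*0.3373 / 9.81
T = 13.3352 / 9.81 = 1.3594 s

1.3594 s


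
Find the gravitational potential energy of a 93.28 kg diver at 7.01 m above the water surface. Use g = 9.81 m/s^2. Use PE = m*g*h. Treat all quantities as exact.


PE = m * g * h
PE = 93.28 * 9.81 * 7.01
PE = 915.0768 * 7.01 = 6414.6884 J

6414.6884 J


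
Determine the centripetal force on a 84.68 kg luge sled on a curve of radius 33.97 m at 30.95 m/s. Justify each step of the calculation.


Fc = m * v^2 / r
v^2 = 30.95^2 = 957.9025
Fc = 84.68 * 957.9025 / 33.97
Fc = 81115.1837 / 33.97 = 2387.8476 N

2387.8476 N


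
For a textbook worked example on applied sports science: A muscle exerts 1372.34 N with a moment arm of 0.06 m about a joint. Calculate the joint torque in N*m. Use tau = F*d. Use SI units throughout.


tau = F * d
tau = 1372.34 * 0.06
tau = 82.3404 N*m

82.3404 N*m


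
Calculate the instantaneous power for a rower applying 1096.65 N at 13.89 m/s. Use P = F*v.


P = F * v
P = 1096.65 * 13.89
P = 15232.4685 W

15232.4685 W


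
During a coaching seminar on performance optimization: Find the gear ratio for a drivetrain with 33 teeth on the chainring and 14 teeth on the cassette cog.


GR = front_teeth / rear_teeth
GR = 33 / 14
GR = 2.3571

2.3571


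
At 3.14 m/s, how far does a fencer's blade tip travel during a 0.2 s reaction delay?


d = v * t
d = 3.14 * 0.2
d = 0.628 m

0.628 m


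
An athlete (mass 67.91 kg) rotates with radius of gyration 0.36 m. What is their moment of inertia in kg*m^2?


I = m * k^2
I = 67.91 * 0.36^2
I = 67.91 * 0.1296 = 8.8011 kg*m^2

8.8011 kg*m^2


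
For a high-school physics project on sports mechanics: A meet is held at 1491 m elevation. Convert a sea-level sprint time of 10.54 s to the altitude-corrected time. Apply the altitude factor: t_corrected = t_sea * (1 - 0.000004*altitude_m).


Correction factor = 1 - 0.000004 * 1491 = 0.994036
t_corrected = t_sea * factor = 10.54 * 0.994036
t_corrected = 10.4771 s

10.4771 s


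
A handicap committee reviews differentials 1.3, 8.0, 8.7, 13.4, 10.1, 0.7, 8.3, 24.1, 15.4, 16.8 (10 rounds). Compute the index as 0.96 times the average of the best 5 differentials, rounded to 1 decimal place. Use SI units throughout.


All differentials: 1.3, 8.0, 8.7, 13.4, 10.1, 0.7, 8.3, 24.1, 15.4, 16.8
Sorted: 0.7, 1.3, 8.0, 8.3, 8.7, 10.1, 13.4, 15.4, 16.8, 24.1
Best 5: 0.7, 1.3, 8.0, 8.3, 8.7
Average of best = 27 / 5 = 5.4
Raw index = 5.4 * 0.96 = 5.184
Handicap index = round(5.184, 1) = 5.2

5.2


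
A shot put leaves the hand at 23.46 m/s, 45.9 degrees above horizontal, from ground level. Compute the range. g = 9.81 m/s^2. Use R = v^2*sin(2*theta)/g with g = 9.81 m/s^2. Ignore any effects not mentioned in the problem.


R = v^2 * sin(2*theta) / g
Convert angle to radians: theta = 45.9 deg = 0.8011 rad
sin(2*theta) = sin(1.6022) = 0.9995
R = 23.46^2 * 0.9995 / 9.81
R = 550.3716 * 0.9995 / 9.81 = 56.0754 m

56.0754 m


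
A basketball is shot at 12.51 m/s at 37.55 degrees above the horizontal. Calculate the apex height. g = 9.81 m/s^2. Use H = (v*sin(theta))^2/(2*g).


H = (v*sin(theta))^2 / (2*g)
vy = v*sin(theta) = 12.51 * sin(37.55 deg) = 7.6243 m/s
H = vy^2 / (2*g) = 58.1294 / (2*9.81)
H = 58.1294 / 19.62 = 2.9628 m

2.9628 m


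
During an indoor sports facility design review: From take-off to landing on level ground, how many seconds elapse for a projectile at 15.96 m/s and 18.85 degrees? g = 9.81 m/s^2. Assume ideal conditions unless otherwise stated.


T = 2*v*sin(theta)/g
sin(theta) = sin(18.85 deg) = 0.3231
T = 2*15.96*0.3231 / 9.81
T = 10.3131 / 9.81 = 1.0513 s

1.0513 s


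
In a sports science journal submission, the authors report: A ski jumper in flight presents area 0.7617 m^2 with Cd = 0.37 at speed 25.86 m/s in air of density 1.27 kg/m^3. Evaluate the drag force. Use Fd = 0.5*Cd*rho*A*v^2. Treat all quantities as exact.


Fd = 0.5 * Cd * rho * A * v^2
Fd = 0.5 * 0.37 * 1.27 * 0.7617 * 25.86^2
v^2 = 668.7396
Fd = 0.5 * 0.37 * 1.27 * 0.7617 * 668.7396 = 119.6786 N

119.6786 N


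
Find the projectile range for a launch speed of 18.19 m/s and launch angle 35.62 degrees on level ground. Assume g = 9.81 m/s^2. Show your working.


R = v^2 * sin(2*theta) / g
Convert angle to radians: theta = 35.62 deg = 0.6217 rad
sin(2*theta) = sin(1.2434) = 0.9469
R = 18.19^2 * 0.9469 / 9.81
R = 330.8761 * 0.9469 / 9.81 = 31.9366 m

31.9366 m


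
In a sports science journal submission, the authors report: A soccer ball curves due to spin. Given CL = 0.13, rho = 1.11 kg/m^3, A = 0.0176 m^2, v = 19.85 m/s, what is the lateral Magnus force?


FM = 0.5 * CL * rho * A * v^2
FM = 0.5 * 0.13 * 1.11 * 0.0176 * 19.85^2
v^2 = 394.0225
FM = 0.5 * 0.13 * 1.11 * 0.0176 * 394.0225 = 0.5003 N

0.5003 N


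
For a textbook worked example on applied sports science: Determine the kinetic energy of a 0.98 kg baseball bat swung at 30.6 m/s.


KE = 0.5 * m * v^2
KE = 0.5 * 0.98 * 30.6^2
KE = 0.5 * 0.98 * 936.36 = 458.8164 J

458.8164 J


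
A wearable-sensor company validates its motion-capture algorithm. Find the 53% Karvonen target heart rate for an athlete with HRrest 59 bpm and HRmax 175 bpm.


Target = HRrest + pct*(HRmax - HRrest)
Heart rate reserve = HRmax - HRrest = 175 - 59 = 116 bpm
Fraction = 53% = 0.53
Target = 59 + 0.53 * 116
Target = 59 + 61.48 = 120.48 bpm

120.48 bpm


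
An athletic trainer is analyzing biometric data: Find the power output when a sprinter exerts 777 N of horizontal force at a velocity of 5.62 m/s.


P = F * v
P = 777 * 5.62
P = 4366.74 W

4366.74 W


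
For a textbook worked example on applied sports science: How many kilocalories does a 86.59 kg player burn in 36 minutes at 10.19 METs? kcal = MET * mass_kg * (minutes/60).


kcal = MET * mass * time_hr
Convert time: 36 min = 0.6 hr
kcal = 10.19 * 86.59 * 0.6
kcal = 529.4113 kcal

529.4113 kcal


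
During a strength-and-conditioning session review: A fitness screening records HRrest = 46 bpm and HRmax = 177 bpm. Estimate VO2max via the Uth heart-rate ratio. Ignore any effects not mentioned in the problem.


VO2max = 15.3 * HRmax / HRrest
VO2max = 15.3 * 177 / 46
VO2max = 2708.1 / 46 = 58.8717 mL/kg/min

58.8717 mL/kg/min


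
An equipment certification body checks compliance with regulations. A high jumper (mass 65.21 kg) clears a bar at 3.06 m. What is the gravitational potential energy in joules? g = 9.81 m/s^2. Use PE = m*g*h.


PE = m * g * h
PE = 65.21 * 9.81 * 3.06
PE = 639.7101 * 3.06 = 1957.5129 J

1957.5129 J


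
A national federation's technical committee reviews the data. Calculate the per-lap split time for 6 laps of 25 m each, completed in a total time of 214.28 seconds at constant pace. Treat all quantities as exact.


Split time = total_time / n_laps = 214.28 / 6
Split time = 35.7133 s per lap

35.7133 s


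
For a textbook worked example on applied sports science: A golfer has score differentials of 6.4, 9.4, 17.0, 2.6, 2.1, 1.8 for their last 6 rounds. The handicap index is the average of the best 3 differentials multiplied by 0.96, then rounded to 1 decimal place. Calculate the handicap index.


All differentials: 6.4, 9.4, 17.0, 2.6, 2.1, 1.8
Sorted: 1.8, 2.1, 2.6, 6.4, 9.4, 17.0
Best 3: 1.8, 2.1, 2.6
Average of best = 6.5 / 3 = 2.1667
Raw index = 2.1667 * 0.96 = 2.08
Handicap index = round(2.08, 1) = 2.1

2.1


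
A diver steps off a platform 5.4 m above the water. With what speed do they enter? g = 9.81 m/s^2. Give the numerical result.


v = sqrt(2 * g * h)
v = sqrt(2 * 9.81 * 5.4)
v = sqrt(105.948) = 10.2931 m/s

10.2931 m/s


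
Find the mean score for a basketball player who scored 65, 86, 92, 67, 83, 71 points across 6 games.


Average = sum / n
Sum = 464
Average = 464 / 6 = 77.3333

77.3333


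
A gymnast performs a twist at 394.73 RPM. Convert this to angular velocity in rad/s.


omega = RPM * 2 * pi / 60
omega = 394.73 * 2 * 3.14159 / 60
omega = 2480.1617 / 60 = 41.336 rad/s

41.336 rad/s


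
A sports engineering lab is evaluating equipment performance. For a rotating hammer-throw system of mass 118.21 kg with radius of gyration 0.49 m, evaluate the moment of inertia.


I = m * k^2
I = 118.21 * 0.49^2
I = 118.21 * 0.2401 = 28.3822 kg*m^2

28.3822 kg*m^2


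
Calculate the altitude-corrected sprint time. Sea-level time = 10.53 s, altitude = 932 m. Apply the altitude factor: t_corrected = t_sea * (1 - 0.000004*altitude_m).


Correction factor = 1 - 0.000004 * 932 = 0.996272
t_corrected = t_sea * factor = 10.53 * 0.996272
t_corrected = 10.4907 s

10.4907 s


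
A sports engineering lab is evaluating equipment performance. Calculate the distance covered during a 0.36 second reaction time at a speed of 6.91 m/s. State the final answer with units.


d = v * t
d = 6.91 * 0.36
d = 2.4876 m

2.4876 m


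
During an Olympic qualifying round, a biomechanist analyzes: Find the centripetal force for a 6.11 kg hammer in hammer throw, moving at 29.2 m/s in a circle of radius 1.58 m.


Fc = m * v^2 / r
v^2 = 29.2^2 = 852.64
Fc = 6.11 * 852.64 / 1.58
Fc = 5209.6304 / 1.58 = 3297.2344 N

3297.2344 N


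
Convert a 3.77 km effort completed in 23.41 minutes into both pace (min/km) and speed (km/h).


Pace = time / distance = 23.41 min / 3.77 km = 6.2095 min/km
Speed = distance / time_in_hours = 3.77 / 0.3902 hr
Speed = 9.6625 km/h

6.2095 min/km, 9.6625 km/h


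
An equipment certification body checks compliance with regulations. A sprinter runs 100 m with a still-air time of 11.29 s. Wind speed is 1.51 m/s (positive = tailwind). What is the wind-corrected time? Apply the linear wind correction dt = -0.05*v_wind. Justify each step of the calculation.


dt = -0.05 * v_wind = -0.05 * 1.51 = -0.0755 s
t_corrected = t_still + dt = 11.29 + (-0.0755)
t_corrected = 11.2145 s

11.2145 s


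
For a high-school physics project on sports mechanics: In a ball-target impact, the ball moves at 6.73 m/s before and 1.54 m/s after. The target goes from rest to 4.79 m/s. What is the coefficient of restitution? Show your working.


e = (v2_after - v1_after) / (v1_before - v2_before)
Numerator = 4.79 - 1.54 = 3.25
Denominator = 6.73 - 0 = 6.73
e = 3.25 / 6.73 = 0.4829

0.4829


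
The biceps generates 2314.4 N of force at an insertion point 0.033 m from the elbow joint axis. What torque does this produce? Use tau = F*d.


tau = F * d
tau = 2314.4 * 0.033
tau = 76.3752 N*m

76.3752 N*m


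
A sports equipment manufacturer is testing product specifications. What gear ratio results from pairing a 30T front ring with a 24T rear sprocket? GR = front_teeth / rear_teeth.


GR = front_teeth / rear_teeth
GR = 30 / 24
GR = 1.25

1.25


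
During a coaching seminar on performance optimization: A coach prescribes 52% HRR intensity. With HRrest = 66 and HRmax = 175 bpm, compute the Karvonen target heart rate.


Target = HRrest + pct*(HRmax - HRrest)
Heart rate reserve = HRmax - HRrest = 175 - 66 = 109 bpm
Fraction = 52% = 0.52
Target = 66 + 0.52 * 109
Target = 66 + 56.68 = 122.68 bpm

122.68 bpm


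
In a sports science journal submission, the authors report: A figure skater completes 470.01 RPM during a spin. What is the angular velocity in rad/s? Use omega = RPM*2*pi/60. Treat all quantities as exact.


omega = RPM * 2 * pi / 60
omega = 470.01 * 2 * 3.14159 / 60
omega = 2953.1599 / 60 = 49.2193 rad/s

49.2193 rad/s


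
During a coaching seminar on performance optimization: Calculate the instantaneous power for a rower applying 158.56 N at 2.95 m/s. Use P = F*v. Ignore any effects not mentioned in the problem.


P = F * v
P = 158.56 * 2.95
P = 467.752 W

467.752 W


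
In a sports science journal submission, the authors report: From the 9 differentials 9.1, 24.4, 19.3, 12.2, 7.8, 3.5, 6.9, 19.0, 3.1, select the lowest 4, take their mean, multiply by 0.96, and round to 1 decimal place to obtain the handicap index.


All differentials: 9.1, 24.4, 19.3, 12.2, 7.8, 3.5, 6.9, 19.0, 3.1
Sorted: 3.1, 3.5, 6.9, 7.8, 9.1, 12.2, 19.0, 19.3, 24.4
Best 4: 3.1, 3.5, 6.9, 7.8
Average of best = 21.3 / 4 = 5.325
Raw index = 5.325 * 0.96 = 5.112
Handicap index = round(5.112, 1) = 5.1

5.1


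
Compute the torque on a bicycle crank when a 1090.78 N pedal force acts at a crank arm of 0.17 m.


tau = F * d
tau = 1090.78 * 0.17
tau = 185.4326 N*m

185.4326 N*m


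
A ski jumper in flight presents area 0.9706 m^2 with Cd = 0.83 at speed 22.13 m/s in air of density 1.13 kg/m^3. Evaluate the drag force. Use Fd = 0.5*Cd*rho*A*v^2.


Fd = 0.5 * Cd * rho * A * v^2
Fd = 0.5 * 0.83 * 1.13 * 0.9706 * 22.13^2
v^2 = 489.7369
Fd = 0.5 * 0.83 * 1.13 * 0.9706 * 489.7369 = 222.9101 N

222.9101 N


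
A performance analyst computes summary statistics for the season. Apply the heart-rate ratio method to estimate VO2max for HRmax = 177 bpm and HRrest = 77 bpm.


VO2max = 15.3 * HRmax / HRrest
VO2max = 15.3 * 177 / 77
VO2max = 2708.1 / 77 = 35.1701 mL/kg/min

35.1701 mL/kg/min


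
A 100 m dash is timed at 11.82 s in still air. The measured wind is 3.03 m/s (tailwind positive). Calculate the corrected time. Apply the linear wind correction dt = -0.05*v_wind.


dt = -0.05 * v_wind = -0.05 * 3.03 = -0.1515 s
t_corrected = t_still + dt = 11.82 + (-0.1515)
t_corrected = 11.6685 s

11.6685 s
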